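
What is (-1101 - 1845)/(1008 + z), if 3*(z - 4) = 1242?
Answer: -1473/713 ≈ -2.0659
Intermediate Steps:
z = 418 (z = 4 + (1/3)*1242 = 4 + 414 = 418)
(-1101 - 1845)/(1008 + z) = (-1101 - 1845)/(1008 + 418) = -2946/1426 = -2946*1/1426 = -1473/713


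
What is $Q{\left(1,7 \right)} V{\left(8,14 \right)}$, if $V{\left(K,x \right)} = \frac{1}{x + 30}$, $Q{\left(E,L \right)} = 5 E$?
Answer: $\frac{5}{44} \approx 0.11364$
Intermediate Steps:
$V{\left(K,x \right)} = \frac{1}{30 + x}$
$Q{\left(1,7 \right)} V{\left(8,14 \right)} = \frac{5 \cdot 1}{30 + 14} = \frac{5}{44}$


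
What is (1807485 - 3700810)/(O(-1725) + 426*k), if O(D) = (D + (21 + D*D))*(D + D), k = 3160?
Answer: 378665/2051736258 ≈ 0.00018456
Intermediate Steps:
O(D) = 2*D*(21 + D + D**2) (O(D) = (D + (21 + D**2))*(2*D) = (21 + D + D**2)*(2*D) = 2*D*(21 + D + D**2))
(1807485 - 3700810)/(O(-1725) + 426*k) = (1807485 - 3700810)/(2*(-1725)*(21 - 1725 + (-1725)**2) + 426*3160) = -1893325/(2*(-1725)*(21 - 1725 + 2975625) + 1346160) = -1893325/(2*(-1725)*2973921 + 1346160) = -1893325/(-10260027450 + 1346160) = -1893325/(-10258681290) = -1893325*(-1/10258681290) = 378665/2051736258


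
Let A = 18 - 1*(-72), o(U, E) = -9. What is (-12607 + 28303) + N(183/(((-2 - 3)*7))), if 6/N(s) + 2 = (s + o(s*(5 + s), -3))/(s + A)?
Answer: 16823145/1072 ≈ 15693.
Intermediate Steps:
A = 90 (A = 18 + 72 = 90)
N(s) = 6/(-2 + (-9 + s)/(90 + s)) (N(s) = 6/(-2 + (s - 9)/(s + 90)) = 6/(-2 + (-9 + s)/(90 + s)))
(-12607 + 28303) + N(183/(((-2 - 3)*7))) = (-12607 + 28303) + 6*(-90 - 183/((-2 - 3)*7))/(189 + 183/(((-2 - 3)*7))) = 15696 + 6*(-90 - 183/((-5*7)))/(189 + 183/((-5*7))) = 15696 + 6*(-90 - 183/(-35))/(189 + 183/(-35)) = 15696 + 6*(-90 - 183*(-1)/35)/(189 + 183*(-1/35)) = 15696 + 6*(-90 - 1*(-183/35))/(189 - 183/35) = 15696 + 6*(-90 + 183/35)/(6432/35) = 15696 + 6*(35/6432)*(-2967/35) = 15696 - 2967/1072 = 16823145/1072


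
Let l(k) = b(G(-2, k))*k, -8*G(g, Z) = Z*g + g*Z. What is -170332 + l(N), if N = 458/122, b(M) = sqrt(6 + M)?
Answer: -170332 + 7099*sqrt(122)/7442 ≈ -1.7032e+5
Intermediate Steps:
G(g, Z) = -Z*g/4 (G(g, Z) = -(Z*g + g*Z)/8 = -(Z*g + Z*g)/8 = -Z*g/4)
N = 229/61 (N = 458*(1/122) = 229/61 ≈ 3.7541)
l(k) = k*sqrt(6 + k/2) (l(k) = sqrt(6 - 1/4*k*(-2))*k = sqrt(6 + k/2)*k = k*sqrt(6 + k/2))
-170332 + l(N) = -170332 + (1/2)*(229/61)*sqrt(24 + 2*(229/61)) = -170332 + (1/2)*(229/61)*sqrt(24 + 458/61) = -170332 + (1/2)*(229/61)*sqrt(1922/61) = -170332 + (1/2)*(229/61)*(31*sqrt(122)/61) = -170332 + 7099*sqrt(122)/7442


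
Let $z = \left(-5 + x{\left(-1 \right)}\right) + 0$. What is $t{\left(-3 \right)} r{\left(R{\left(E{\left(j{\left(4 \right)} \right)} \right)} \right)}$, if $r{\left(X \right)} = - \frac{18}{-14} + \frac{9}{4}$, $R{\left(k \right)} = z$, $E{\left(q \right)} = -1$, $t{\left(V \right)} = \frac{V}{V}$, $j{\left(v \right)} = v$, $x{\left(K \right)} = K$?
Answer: $\frac{99}{28} \approx 3.5357$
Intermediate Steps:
$t{\left(V \right)} = 1$
$z = -6$ ($z = \left(-5 - 1\right) + 0 = -6 + 0 = -6$)
$R{\left(k \right)} = -6$
$r{\left(X \right)} = \frac{99}{28}$ ($r{\left(X \right)} = \left(-18\right) \left(- \frac{1}{14}\right) + 9 \cdot \frac{1}{4} = \frac{9}{7} + \frac{9}{4} = \frac{99}{28}$)
$t{\left(-3 \right)} r{\left(R{\left(E{\left(j{\left(4 \right)} \right)} \right)} \right)} = 1 \cdot \frac{99}{28} = \frac{99}{28}$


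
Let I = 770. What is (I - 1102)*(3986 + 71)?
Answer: -1346924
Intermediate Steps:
(I - 1102)*(3986 + 71) = (770 - 1102)*(3986 + 71) = -332*4057 = -1346924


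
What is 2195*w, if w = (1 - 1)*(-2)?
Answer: 0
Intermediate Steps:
w = 0 (w = 0*(-2) = 0)
2195*w = 2195*0 = 0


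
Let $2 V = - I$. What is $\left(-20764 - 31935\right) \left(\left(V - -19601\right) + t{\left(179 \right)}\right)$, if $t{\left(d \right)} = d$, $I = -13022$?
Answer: $-1385509409$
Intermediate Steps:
$V = 6511$ ($V = \frac{\left(-1\right) \left(-13022\right)}{2} = \frac{1}{2} \cdot 13022 = 6511$)
$\left(-20764 - 31935\right) \left(\left(V - -19601\right) + t{\left(179 \right)}\right) = \left(-20764 - 31935\right) \left(\left(6511 - -19601\right) + 179\right) = - 52699 \left(\left(6511 + 19601\right) + 179\right) = - 52699 \left(26112 + 179\right) = \left(-52699\right) 26291 = -1385509409$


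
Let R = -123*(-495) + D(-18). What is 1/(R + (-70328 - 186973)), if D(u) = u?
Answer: -1/196434 ≈ -5.0908e-6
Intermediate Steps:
R = 60867 (R = -123*(-495) - 18 = 60885 - 18 = 60867)
1/(R + (-70328 - 186973)) = 1/(60867 + (-70328 - 186973)) = 1/(60867 - 257301) = 1/(-196434) = -1/196434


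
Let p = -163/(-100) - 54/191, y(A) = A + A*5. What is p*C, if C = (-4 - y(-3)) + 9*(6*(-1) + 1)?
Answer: -797723/19100 ≈ -41.766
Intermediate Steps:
y(A) = 6*A (y(A) = A + 5*A = 6*A)
C = -31 (C = (-4 - 6*(-3)) + 9*(6*(-1) + 1) = (-4 - 1*(-18)) + 9*(-6 + 1) = (-4 + 18) + 9*(-5) = 14 - 45 = -31)
p = 25733/19100 (p = -163*(-1/100) - 54*1/191 = 163/100 - 54/191 = 25733/19100 ≈ 1.3473)
p*C = (25733/19100)*(-31) = -797723/19100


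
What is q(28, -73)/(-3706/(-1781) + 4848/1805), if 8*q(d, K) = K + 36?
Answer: -118944085/122588944 ≈ -0.97027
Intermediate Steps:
q(d, K) = 9/2 + K/8 (q(d, K) = (K + 36)/8 = (36 + K)/8 = 9/2 + K/8)
q(28, -73)/(-3706/(-1781) + 4848/1805) = (9/2 + (⅛)*(-73))/(-3706/(-1781) + 4848/1805) = (9/2 - 73/8)/(-3706*(-1/1781) + 4848*(1/1805)) = -37/(8*(3706/1781 + 4848/1805)) = -37/(8*15323618/3214705) = -37/8*3214705/15323618 = -118944085/122588944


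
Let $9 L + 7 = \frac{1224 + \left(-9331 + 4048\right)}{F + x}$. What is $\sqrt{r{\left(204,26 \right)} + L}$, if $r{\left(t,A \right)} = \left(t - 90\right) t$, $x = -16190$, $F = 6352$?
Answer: $\frac{\sqrt{20257110442910}}{29514} \approx 152.5$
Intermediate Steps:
$L = - \frac{64807}{88542}$ ($L = - \frac{7}{9} + \frac{\left(1224 + \left(-9331 + 4048\right)\right) \frac{1}{6352 - 16190}}{9} = - \frac{7}{9} + \frac{\left(1224 - 5283\right) \frac{1}{-9838}}{9} = - \frac{7}{9} + \frac{\left(-4059\right) \left(- \frac{1}{9838}\right)}{9} = - \frac{7}{9} + \frac{1}{9} \cdot \frac{4059}{9838} = - \frac{7}{9} + \frac{451}{9838} = - \frac{64807}{88542} \approx -0.73194$)
$r{\left(t,A \right)} = t \left(-90 + t\right)$ ($r{\left(t,A \right)} = \left(-90 + t\right) t = t \left(-90 + t\right)$)
$\sqrt{r{\left(204,26 \right)} + L} = \sqrt{204 \left(-90 + 204\right) - \frac{64807}{88542}} = \sqrt{204 \cdot 114 - \frac{64807}{88542}} = \sqrt{23256 - \frac{64807}{88542}} = \sqrt{\frac{2059067945}{88542}} = \frac{\sqrt{20257110442910}}{29514}$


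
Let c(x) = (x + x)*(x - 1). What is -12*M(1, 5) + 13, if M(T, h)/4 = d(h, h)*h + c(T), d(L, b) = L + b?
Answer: -2387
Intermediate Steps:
c(x) = 2*x*(-1 + x) (c(x) = (2*x)*(-1 + x) = 2*x*(-1 + x))
M(T, h) = 8*h² + 8*T*(-1 + T) (M(T, h) = 4*((h + h)*h + 2*T*(-1 + T)) = 4*((2*h)*h + 2*T*(-1 + T)) = 4*(2*h² + 2*T*(-1 + T)) = 8*h² + 8*T*(-1 + T))
-12*M(1, 5) + 13 = -12*(8*5² + 8*1*(-1 + 1)) + 13 = -12*(8*25 + 8*1*0) + 13 = -12*(200 + 0) + 13 = -12*200 + 13 = -2400 + 13 = -2387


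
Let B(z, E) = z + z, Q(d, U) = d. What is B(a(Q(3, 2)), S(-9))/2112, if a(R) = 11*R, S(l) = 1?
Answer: 1/32 ≈ 0.031250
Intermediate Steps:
B(z, E) = 2*z
B(a(Q(3, 2)), S(-9))/2112 = (2*(11*3))/2112 = (2*33)*(1/2112) = 66*(1/2112) = 1/32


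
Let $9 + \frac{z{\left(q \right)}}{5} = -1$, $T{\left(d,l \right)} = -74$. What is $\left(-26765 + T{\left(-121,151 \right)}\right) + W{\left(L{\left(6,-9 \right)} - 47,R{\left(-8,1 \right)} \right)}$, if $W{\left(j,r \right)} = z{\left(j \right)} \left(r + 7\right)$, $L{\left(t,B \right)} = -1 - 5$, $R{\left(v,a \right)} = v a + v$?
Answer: $-26389$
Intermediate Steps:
$R{\left(v,a \right)} = v + a v$ ($R{\left(v,a \right)} = a v + v = v + a v$)
$L{\left(t,B \right)} = -6$ ($L{\left(t,B \right)} = -1 - 5 = -6$)
$z{\left(q \right)} = -50$ ($z{\left(q \right)} = -45 + 5 \left(-1\right) = -45 - 5 = -50$)
$W{\left(j,r \right)} = -350 - 50 r$ ($W{\left(j,r \right)} = - 50 \left(r + 7\right) = - 50 \left(7 + r\right) = -350 - 50 r$)
$\left(-26765 + T{\left(-121,151 \right)}\right) + W{\left(L{\left(6,-9 \right)} - 47,R{\left(-8,1 \right)} \right)} = \left(-26765 - 74\right) - \left(350 + 50 \left(- 8 \left(1 + 1\right)\right)\right) = -26839 - \left(350 + 50 \left(\left(-8\right) 2\right)\right) = -26839 - -450 = -26839 + \left(-350 + 800\right) = -26839 + 450 = -26389$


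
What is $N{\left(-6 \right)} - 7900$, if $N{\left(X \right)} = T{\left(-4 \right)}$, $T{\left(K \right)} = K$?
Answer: $-7904$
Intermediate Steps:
$N{\left(X \right)} = -4$
$N{\left(-6 \right)} - 7900 = -4 - 7900 = -7904$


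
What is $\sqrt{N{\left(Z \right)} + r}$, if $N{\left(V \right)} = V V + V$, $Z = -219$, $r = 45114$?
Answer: $2 \sqrt{23214} \approx 304.72$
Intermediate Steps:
$N{\left(V \right)} = V + V^{2}$ ($N{\left(V \right)} = V^{2} + V = V + V^{2}$)
$\sqrt{N{\left(Z \right)} + r} = \sqrt{- 219 \left(1 - 219\right) + 45114} = \sqrt{\left(-219\right) \left(-218\right) + 45114} = \sqrt{47742 + 45114} = \sqrt{92856} = 2 \sqrt{23214}$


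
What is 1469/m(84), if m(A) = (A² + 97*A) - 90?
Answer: 1469/15114 ≈ 0.097195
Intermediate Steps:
m(A) = -90 + A² + 97*A
1469/m(84) = 1469/(-90 + 84² + 97*84) = 1469/(-90 + 7056 + 8148) = 1469/15114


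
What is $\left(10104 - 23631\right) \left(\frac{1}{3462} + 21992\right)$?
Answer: $- \frac{343298599245}{1154} \approx -2.9749 \cdot 10^{8}$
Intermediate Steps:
$\left(10104 - 23631\right) \left(\frac{1}{3462} + 21992\right) = - 13527 \left(\frac{1}{3462} + 21992\right) = \left(-13527\right) \frac{76136305}{3462} = - \frac{343298599245}{1154}$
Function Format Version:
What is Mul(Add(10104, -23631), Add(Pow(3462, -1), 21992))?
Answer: Rational(-343298599245, 1154) ≈ -2.9749e+8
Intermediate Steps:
Mul(Add(10104, -23631), Add(Pow(3462, -1), 21992)) = Mul(-13527, Add(Rational(1, 3462), 21992)) = Mul(-13527, Rational(76136305, 3462)) = Rational(-343298599245, 1154)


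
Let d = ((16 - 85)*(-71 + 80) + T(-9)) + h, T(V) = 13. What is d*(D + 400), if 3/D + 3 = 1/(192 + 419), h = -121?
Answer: -532874943/1832 ≈ -2.9087e+5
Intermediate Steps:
D = -1833/1832 (D = 3/(-3 + 1/(192 + 419)) = 3/(-3 + 1/611) = 3/(-1832/611) = 3*(-611/1832) = -1833/1832 ≈ -1.0005)
d = -729 (d = ((16 - 85)*(-71 + 80) + 13) - 121 = (-69*9 + 13) - 121 = (-621 + 13) - 121 = -608 - 121 = -729)
d*(D + 400) = -729*(-1833/1832 + 400) = -729*730967/1832 = -532874943/1832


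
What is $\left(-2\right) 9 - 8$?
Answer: $-26$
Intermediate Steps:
$\left(-2\right) 9 - 8 = -18 - 8 = -26$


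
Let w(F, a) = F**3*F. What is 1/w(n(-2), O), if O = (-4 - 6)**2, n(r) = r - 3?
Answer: 1/625 ≈ 0.0016000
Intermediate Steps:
n(r) = -3 + r
O = 100 (O = (-10)**2 = 100)
w(F, a) = F**4
1/w(n(-2), O) = 1/((-3 - 2)**4) = 1/((-5)**4) = 1/625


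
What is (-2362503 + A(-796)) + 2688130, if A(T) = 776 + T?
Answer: 325607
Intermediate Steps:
(-2362503 + A(-796)) + 2688130 = (-2362503 + (776 - 796)) + 2688130 = (-2362503 - 20) + 2688130 = -2362523 + 2688130 = 325607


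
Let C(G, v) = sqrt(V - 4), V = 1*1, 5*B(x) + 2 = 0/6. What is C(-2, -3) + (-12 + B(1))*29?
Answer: -1798/5 + I*sqrt(3) ≈ -359.6 + 1.732*I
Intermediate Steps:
B(x) = -2/5 (B(x) = -2/5 + (0/6)/5 = -2/5 + (0*(1/6))/5 = -2/5 + (1/5)*0 = -2/5 + 0 = -2/5)
V = 1
C(G, v) = I*sqrt(3) (C(G, v) = sqrt(1 - 4) = sqrt(-3) = I*sqrt(3))
C(-2, -3) + (-12 + B(1))*29 = I*sqrt(3) + (-12 - 2/5)*29 = I*sqrt(3) - 62/5*29 = I*sqrt(3) - 1798/5 = -1798/5 + I*sqrt(3)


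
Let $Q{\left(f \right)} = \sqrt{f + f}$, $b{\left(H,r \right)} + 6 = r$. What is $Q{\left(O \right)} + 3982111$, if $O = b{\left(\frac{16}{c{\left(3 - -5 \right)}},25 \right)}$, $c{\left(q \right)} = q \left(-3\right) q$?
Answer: $3982111 + \sqrt{38} \approx 3.9821 \cdot 10^{6}$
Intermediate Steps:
$c{\left(q \right)} = - 3 q^{2}$ ($c{\left(q \right)} = - 3 q q = - 3 q^{2}$)
$b{\left(H,r \right)} = -6 + r$
$O = 19$ ($O = -6 + 25 = 19$)
$Q{\left(f \right)} = \sqrt{2} \sqrt{f}$ ($Q{\left(f \right)} = \sqrt{2 f} = \sqrt{2} \sqrt{f}$)
$Q{\left(O \right)} + 3982111 = \sqrt{2} \sqrt{19} + 3982111 = \sqrt{38} + 3982111 = 3982111 + \sqrt{38}$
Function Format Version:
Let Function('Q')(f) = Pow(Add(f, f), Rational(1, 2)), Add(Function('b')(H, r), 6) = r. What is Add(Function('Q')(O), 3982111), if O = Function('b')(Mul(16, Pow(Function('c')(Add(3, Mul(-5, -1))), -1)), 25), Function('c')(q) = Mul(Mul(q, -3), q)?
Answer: Add(3982111, Pow(38, Rational(1, 2))) ≈ 3.9821e+6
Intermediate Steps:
Function('c')(q) = Mul(-3, Pow(q, 2)) (Function('c')(q) = Mul(Mul(-3, q), q) = Mul(-3, Pow(q, 2)))
Function('b')(H, r) = Add(-6, r)
O = 19 (O = Add(-6, 25) = 19)
Function('Q')(f) = Mul(Pow(2, Rational(1, 2)), Pow(f, Rational(1, 2))) (Function('Q')(f) = Pow(Mul(2, f), Rational(1, 2)) = Mul(Pow(2, Rational(1, 2)), Pow(f, Rational(1, 2))))
Add(Function('Q')(O), 3982111) = Add(Mul(Pow(2, Rational(1, 2)), Pow(19, Rational(1, 2))), 3982111) = Add(Pow(38, Rational(1, 2)), 3982111) = Add(3982111, Pow(38, Rational(1, 2)))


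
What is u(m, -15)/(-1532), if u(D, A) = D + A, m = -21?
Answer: 9/383 ≈ 0.023499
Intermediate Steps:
u(D, A) = A + D
u(m, -15)/(-1532) = (-15 - 21)/(-1532) = -36*(-1/1532) = 9/383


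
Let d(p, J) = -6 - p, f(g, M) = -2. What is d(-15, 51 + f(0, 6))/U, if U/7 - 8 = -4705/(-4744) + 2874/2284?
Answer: 2708824/21595553 ≈ 0.12543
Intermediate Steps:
U = 194359977/2708824 (U = 56 + 7*(-4705/(-4744) + 2874/2284) = 56 + 7*(-4705*(-1/4744) + 2874*(1/2284)) = 56 + 7*(4705/4744 + 1437/1142) = 56 + 7*(6095119/2708824) = 56 + 42665833/2708824 = 194359977/2708824 ≈ 71.751)
d(-15, 51 + f(0, 6))/U = (-6 - 1*(-15))/(194359977/2708824) = (-6 + 15)*(2708824/194359977) = 9*(2708824/194359977) = 2708824/21595553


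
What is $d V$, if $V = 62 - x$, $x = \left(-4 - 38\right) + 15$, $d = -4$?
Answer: $-356$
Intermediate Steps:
$x = -27$ ($x = -42 + 15 = -27$)
$V = 89$ ($V = 62 - -27 = 62 + 27 = 89$)
$d V = \left(-4\right) 89 = -356$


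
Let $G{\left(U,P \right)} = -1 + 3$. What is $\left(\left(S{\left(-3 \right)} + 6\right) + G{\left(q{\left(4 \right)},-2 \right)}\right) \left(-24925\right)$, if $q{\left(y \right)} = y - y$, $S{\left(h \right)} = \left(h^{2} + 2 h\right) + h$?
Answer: $-199400$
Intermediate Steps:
$S{\left(h \right)} = h^{2} + 3 h$
$q{\left(y \right)} = 0$
$G{\left(U,P \right)} = 2$
$\left(\left(S{\left(-3 \right)} + 6\right) + G{\left(q{\left(4 \right)},-2 \right)}\right) \left(-24925\right) = \left(\left(- 3 \left(3 - 3\right) + 6\right) + 2\right) \left(-24925\right) = \left(\left(\left(-3\right) 0 + 6\right) + 2\right) \left(-24925\right) = \left(\left(0 + 6\right) + 2\right) \left(-24925\right) = \left(6 + 2\right) \left(-24925\right) = 8 \left(-24925\right) = -199400$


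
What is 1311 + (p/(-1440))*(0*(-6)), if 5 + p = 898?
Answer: 1311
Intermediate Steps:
p = 893 (p = -5 + 898 = 893)
1311 + (p/(-1440))*(0*(-6)) = 1311 + (893/(-1440))*(0*(-6)) = 1311 + (893*(-1/1440))*0 = 1311 - 893/1440*0 = 1311 + 0 = 1311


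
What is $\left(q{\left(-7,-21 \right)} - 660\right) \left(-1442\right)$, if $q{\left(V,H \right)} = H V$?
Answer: $739746$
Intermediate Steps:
$\left(q{\left(-7,-21 \right)} - 660\right) \left(-1442\right) = \left(\left(-21\right) \left(-7\right) - 660\right) \left(-1442\right) = \left(147 - 660\right) \left(-1442\right) = \left(-513\right) \left(-1442\right) = 739746$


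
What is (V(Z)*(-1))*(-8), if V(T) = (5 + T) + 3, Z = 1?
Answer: 72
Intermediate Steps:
V(T) = 8 + T
(V(Z)*(-1))*(-8) = ((8 + 1)*(-1))*(-8) = (9*(-1))*(-8) = -9*(-8) = 72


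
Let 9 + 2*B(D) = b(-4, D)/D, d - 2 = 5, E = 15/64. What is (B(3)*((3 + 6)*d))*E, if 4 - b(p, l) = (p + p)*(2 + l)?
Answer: 5355/128 ≈ 41.836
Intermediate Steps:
E = 15/64 (E = 15*(1/64) = 15/64 ≈ 0.23438)
d = 7 (d = 2 + 5 = 7)
b(p, l) = 4 - 2*p*(2 + l) (b(p, l) = 4 - (p + p)*(2 + l) = 4 - 2*p*(2 + l))
B(D) = -9/2 + (20 + 8*D)/(2*D) (B(D) = -9/2 + ((4 - 4*(-4) - 2*D*(-4))/D)/2 = -9/2 + ((4 + 16 + 8*D)/D)/2 = -9/2 + ((20 + 8*D)/D)/2 = -9/2 + (20 + 8*D)/(2*D))
(B(3)*((3 + 6)*d))*E = (((½)*(20 - 1*3)/3)*((3 + 6)*7))*(15/64) = (((½)*(⅓)*(20 - 3))*(9*7))*(15/64) = (((½)*(⅓)*17)*63)*(15/64) = ((17/6)*63)*(15/64) = (357/2)*(15/64) = 5355/128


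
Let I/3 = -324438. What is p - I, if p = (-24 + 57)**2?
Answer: 974403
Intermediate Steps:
I = -973314 (I = 3*(-324438) = -973314)
p = 1089 (p = 33**2 = 1089)
p - I = 1089 - 1*(-973314) = 1089 + 973314 = 974403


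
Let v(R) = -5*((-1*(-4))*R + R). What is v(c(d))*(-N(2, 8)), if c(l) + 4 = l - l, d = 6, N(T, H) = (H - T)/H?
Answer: -75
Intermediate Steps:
N(T, H) = (H - T)/H
c(l) = -4 (c(l) = -4 + (l - l) = -4 + 0 = -4)
v(R) = -25*R (v(R) = -5*(4*R + R) = -25*R)
v(c(d))*(-N(2, 8)) = (-25*(-4))*(-(8 - 1*2)/8) = 100*(-(8 - 2)/8) = 100*(-6/8) = 100*(-1*¾) = 100*(-¾) = -75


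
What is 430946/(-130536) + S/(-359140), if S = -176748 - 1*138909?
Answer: -3548917009/1465021845 ≈ -2.4224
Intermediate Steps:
S = -315657 (S = -176748 - 138909 = -315657)
430946/(-130536) + S/(-359140) = 430946/(-130536) - 315657/(-359140) = 430946*(-1/130536) - 315657*(-1/359140) = -215473/65268 + 315657/359140 = -3548917009/1465021845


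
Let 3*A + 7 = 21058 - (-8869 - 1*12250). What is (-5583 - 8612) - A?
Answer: -84755/3 ≈ -28252.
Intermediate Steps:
A = 42170/3 (A = -7/3 + (21058 - (-8869 - 1*12250))/3 = -7/3 + (21058 - (-8869 - 12250))/3 = -7/3 + (21058 - 1*(-21119))/3 = -7/3 + (21058 + 21119)/3 = -7/3 + (⅓)*42177 = -7/3 + 14059 = 42170/3 ≈ 14057.)
(-5583 - 8612) - A = (-5583 - 8612) - 1*42170/3 = -14195 - 42170/3 = -84755/3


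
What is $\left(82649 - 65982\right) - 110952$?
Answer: $-94285$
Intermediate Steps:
$\left(82649 - 65982\right) - 110952 = 16667 - 110952 = -94285$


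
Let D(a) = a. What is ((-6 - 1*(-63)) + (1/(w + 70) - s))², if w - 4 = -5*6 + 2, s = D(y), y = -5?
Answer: 8139609/2116 ≈ 3846.7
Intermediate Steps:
s = -5
w = -24 (w = 4 + (-5*6 + 2) = 4 + (-30 + 2) = 4 - 28 = -24)
((-6 - 1*(-63)) + (1/(w + 70) - s))² = ((-6 - 1*(-63)) + (1/(-24 + 70) - 1*(-5)))² = ((-6 + 63) + (1/46 + 5))² = (57 + (1/46 + 5))² = (57 + 231/46)² = (2853/46)² = 8139609/2116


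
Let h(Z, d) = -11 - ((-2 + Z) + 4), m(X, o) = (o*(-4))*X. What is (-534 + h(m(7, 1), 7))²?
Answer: 269361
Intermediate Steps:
m(X, o) = -4*X*o (m(X, o) = (-4*o)*X = -4*X*o)
h(Z, d) = -13 - Z (h(Z, d) = -11 - (2 + Z) = -11 + (-2 - Z) = -13 - Z)
(-534 + h(m(7, 1), 7))² = (-534 + (-13 - (-4)*7))² = (-534 + (-13 - 1*(-28)))² = (-534 + (-13 + 28))² = (-534 + 15)² = (-519)² = 269361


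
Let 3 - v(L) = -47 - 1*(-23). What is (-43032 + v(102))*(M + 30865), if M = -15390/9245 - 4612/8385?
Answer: -31903206350983/24037 ≈ -1.3273e+9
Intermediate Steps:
M = -798526/360555 (M = -15390*1/9245 - 4612*1/8385 = -3078/1849 - 4612/8385 = -798526/360555 ≈ -2.2147)
v(L) = 27 (v(L) = 3 - (-47 - 1*(-23)) = 3 - (-47 + 23) = 3 - 1*(-24) = 3 + 24 = 27)
(-43032 + v(102))*(M + 30865) = (-43032 + 27)*(-798526/360555 + 30865) = -43005*11127731549/360555 = -31903206350983/24037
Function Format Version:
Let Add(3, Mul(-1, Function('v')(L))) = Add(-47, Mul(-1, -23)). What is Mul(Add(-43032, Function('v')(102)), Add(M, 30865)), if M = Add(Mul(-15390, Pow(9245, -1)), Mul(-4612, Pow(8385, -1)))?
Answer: Rational(-31903206350983, 24037) ≈ -1.3273e+9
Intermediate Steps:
M = Rational(-798526, 360555) (M = Add(Mul(-15390, Rational(1, 9245)), Mul(-4612, Rational(1, 8385))) = Add(Rational(-3078, 1849), Rational(-4612, 8385)) = Rational(-798526, 360555) ≈ -2.2147)
Function('v')(L) = 27 (Function('v')(L) = Add(3, Mul(-1, Add(-47, Mul(-1, -23)))) = Add(3, Mul(-1, Add(-47, 23))) = Add(3, Mul(-1, -24)) = Add(3, 24) = 27)
Mul(Add(-43032, Function('v')(102)), Add(M, 30865)) = Mul(Add(-43032, 27), Add(Rational(-798526, 360555), 30865)) = Mul(-43005, Rational(11127731549, 360555)) = Rational(-31903206350983, 24037)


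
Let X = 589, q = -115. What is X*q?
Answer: -67735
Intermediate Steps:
X*q = 589*(-115) = -67735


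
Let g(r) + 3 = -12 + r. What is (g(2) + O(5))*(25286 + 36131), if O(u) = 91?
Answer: 4790526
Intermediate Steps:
g(r) = -15 + r (g(r) = -3 + (-12 + r) = -15 + r)
(g(2) + O(5))*(25286 + 36131) = ((-15 + 2) + 91)*(25286 + 36131) = (-13 + 91)*61417 = 78*61417 = 4790526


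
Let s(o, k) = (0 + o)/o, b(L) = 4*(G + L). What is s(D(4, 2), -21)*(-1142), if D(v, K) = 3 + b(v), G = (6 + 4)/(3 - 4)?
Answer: -1142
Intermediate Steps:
G = -10 (G = 10/(-1) = 10*(-1) = -10)
b(L) = -40 + 4*L (b(L) = 4*(-10 + L) = -40 + 4*L)
D(v, K) = -37 + 4*v (D(v, K) = 3 + (-40 + 4*v) = -37 + 4*v)
s(o, k) = 1 (s(o, k) = o/o = 1)
s(D(4, 2), -21)*(-1142) = 1*(-1142) = -1142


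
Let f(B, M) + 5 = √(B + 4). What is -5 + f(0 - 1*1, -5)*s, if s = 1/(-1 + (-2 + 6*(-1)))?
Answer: -40/9 - √3/9 ≈ -4.6369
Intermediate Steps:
f(B, M) = -5 + √(4 + B) (f(B, M) = -5 + √(B + 4) = -5 + √(4 + B))
s = -⅑ (s = 1/(-1 + (-2 - 6)) = 1/(-1 - 8) = 1/(-9) = -⅑ ≈ -0.11111)
-5 + f(0 - 1*1, -5)*s = -5 + (-5 + √(4 + (0 - 1*1)))*(-⅑) = -5 + (-5 + √(4 + (0 - 1)))*(-⅑) = -5 + (-5 + √(4 - 1))*(-⅑) = -5 + (-5 + √3)*(-⅑) = -5 + (5/9 - √3/9) = -40/9 - √3/9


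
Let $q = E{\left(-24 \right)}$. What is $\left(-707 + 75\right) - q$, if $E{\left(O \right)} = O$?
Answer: $-608$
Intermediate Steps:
$q = -24$
$\left(-707 + 75\right) - q = \left(-707 + 75\right) - -24 = -632 + 24 = -608$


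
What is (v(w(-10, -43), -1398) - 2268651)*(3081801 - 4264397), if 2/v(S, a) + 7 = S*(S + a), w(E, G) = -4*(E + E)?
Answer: 282903503018249404/105447 ≈ 2.6829e+12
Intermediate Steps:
w(E, G) = -8*E
v(S, a) = 2/(-7 + S*(S + a))
(v(w(-10, -43), -1398) - 2268651)*(3081801 - 4264397) = (2/(-7 + (-8*(-10))**2 - 8*(-10)*(-1398)) - 2268651)*(3081801 - 4264397) = (2/(-7 + 80**2 + 80*(-1398)) - 2268651)*(-1182596) = (2/(-7 + 6400 - 111840) - 2268651)*(-1182596) = (2/(-105447) - 2268651)*(-1182596) = (2*(-1/105447) - 2268651)*(-1182596) = (-2/105447 - 2268651)*(-1182596) = -239222441999/105447*(-1182596) = 282903503018249404/105447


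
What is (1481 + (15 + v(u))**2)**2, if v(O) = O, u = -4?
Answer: 2566404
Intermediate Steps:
(1481 + (15 + v(u))**2)**2 = (1481 + (15 - 4)**2)**2 = (1481 + 11**2)**2 = (1481 + 121)**2 = 1602**2 = 2566404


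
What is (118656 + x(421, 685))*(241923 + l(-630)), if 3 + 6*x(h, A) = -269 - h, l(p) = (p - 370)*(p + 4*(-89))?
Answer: 291117212763/2 ≈ 1.4556e+11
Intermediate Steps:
l(p) = (-370 + p)*(-356 + p) (l(p) = (-370 + p)*(p - 356) = (-370 + p)*(-356 + p))
x(h, A) = -136/3 - h/6 (x(h, A) = -1/2 + (-269 - h)/6 = -1/2 + (-269/6 - h/6) = -136/3 - h/6)
(118656 + x(421, 685))*(241923 + l(-630)) = (118656 + (-136/3 - 1/6*421))*(241923 + (131720 + (-630)**2 - 726*(-630))) = (118656 + (-136/3 - 421/6))*(241923 + (131720 + 396900 + 457380)) = (118656 - 231/2)*(241923 + 986000) = (237081/2)*1227923 = 291117212763/2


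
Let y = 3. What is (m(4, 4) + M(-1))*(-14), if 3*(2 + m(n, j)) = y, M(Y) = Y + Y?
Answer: 42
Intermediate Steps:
M(Y) = 2*Y
m(n, j) = -1 (m(n, j) = -2 + (⅓)*3 = -2 + 1 = -1)
(m(4, 4) + M(-1))*(-14) = (-1 + 2*(-1))*(-14) = (-1 - 2)*(-14) = -3*(-14) = 42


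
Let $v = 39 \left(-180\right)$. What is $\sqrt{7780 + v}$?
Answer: $2 \sqrt{190} \approx 27.568$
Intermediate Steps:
$v = -7020$
$\sqrt{7780 + v} = \sqrt{7780 - 7020} = \sqrt{760} = 2 \sqrt{190}$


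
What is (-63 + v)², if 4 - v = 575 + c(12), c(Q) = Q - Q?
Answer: 401956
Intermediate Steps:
c(Q) = 0
v = -571 (v = 4 - (575 + 0) = 4 - 1*575 = 4 - 575 = -571)
(-63 + v)² = (-63 - 571)² = (-634)² = 401956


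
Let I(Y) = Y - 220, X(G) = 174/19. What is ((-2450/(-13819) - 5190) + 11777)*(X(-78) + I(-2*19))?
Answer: -430381343784/262561 ≈ -1.6392e+6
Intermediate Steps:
X(G) = 174/19 (X(G) = 174*(1/19) = 174/19)
I(Y) = -220 + Y
((-2450/(-13819) - 5190) + 11777)*(X(-78) + I(-2*19)) = ((-2450/(-13819) - 5190) + 11777)*(174/19 + (-220 - 2*19)) = ((-2450*(-1/13819) - 5190) + 11777)*(174/19 + (-220 - 38)) = ((2450/13819 - 5190) + 11777)*(174/19 - 258) = (-71718160/13819 + 11777)*(-4728/19) = (91028203/13819)*(-4728/19) = -430381343784/262561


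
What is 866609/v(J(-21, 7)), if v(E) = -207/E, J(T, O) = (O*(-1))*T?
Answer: -42463841/69 ≈ -6.1542e+5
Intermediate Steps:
J(T, O) = -O*T (J(T, O) = (-O)*T = -O*T)
866609/v(J(-21, 7)) = 866609/((-207/((-1*7*(-21))))) = 866609/((-207/147)) = 866609/((-207*1/147)) = 866609/(-69/49) = 866609*(-49/69) = -42463841/69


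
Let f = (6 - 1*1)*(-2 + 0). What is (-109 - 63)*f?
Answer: 1720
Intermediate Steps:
f = -10 (f = (6 - 1)*(-2) = 5*(-2) = -10)
(-109 - 63)*f = (-109 - 63)*(-10) = -172*(-10) = 1720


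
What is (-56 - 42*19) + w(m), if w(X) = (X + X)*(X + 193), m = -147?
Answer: -14378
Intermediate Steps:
w(X) = 2*X*(193 + X) (w(X) = (2*X)*(193 + X) = 2*X*(193 + X))
(-56 - 42*19) + w(m) = (-56 - 42*19) + 2*(-147)*(193 - 147) = (-56 - 798) + 2*(-147)*46 = -854 - 13524 = -14378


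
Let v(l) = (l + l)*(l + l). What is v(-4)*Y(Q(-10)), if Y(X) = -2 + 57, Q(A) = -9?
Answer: 3520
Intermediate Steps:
v(l) = 4*l**2 (v(l) = (2*l)*(2*l) = 4*l**2)
Y(X) = 55
v(-4)*Y(Q(-10)) = (4*(-4)**2)*55 = (4*16)*55 = 64*55 = 3520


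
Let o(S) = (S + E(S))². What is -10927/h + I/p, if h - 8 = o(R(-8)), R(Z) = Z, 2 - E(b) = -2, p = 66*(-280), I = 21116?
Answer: -4217453/9240 ≈ -456.43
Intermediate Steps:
p = -18480
E(b) = 4 (E(b) = 2 - 1*(-2) = 2 + 2 = 4)
o(S) = (4 + S)² (o(S) = (S + 4)² = (4 + S)²)
h = 24 (h = 8 + (4 - 8)² = 8 + (-4)² = 8 + 16 = 24)
-10927/h + I/p = -10927/24 + 21116/(-18480) = -10927*1/24 + 21116*(-1/18480) = -10927/24 - 5279/4620 = -4217453/9240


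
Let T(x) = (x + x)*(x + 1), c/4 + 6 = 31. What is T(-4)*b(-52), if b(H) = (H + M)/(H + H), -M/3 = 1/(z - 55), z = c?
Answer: 781/65 ≈ 12.015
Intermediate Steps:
c = 100 (c = -24 + 4*31 = -24 + 124 = 100)
z = 100
M = -1/15 (M = -3/(100 - 55) = -3/45 = -3*1/45 = -1/15 ≈ -0.066667)
T(x) = 2*x*(1 + x) (T(x) = (2*x)*(1 + x) = 2*x*(1 + x))
b(H) = (-1/15 + H)/(2*H) (b(H) = (H - 1/15)/(H + H) = (-1/15 + H)/((2*H)) = (-1/15 + H)*(1/(2*H)) = (-1/15 + H)/(2*H))
T(-4)*b(-52) = (2*(-4)*(1 - 4))*((1/30)*(-1 + 15*(-52))/(-52)) = (2*(-4)*(-3))*((1/30)*(-1/52)*(-1 - 780)) = 24*((1/30)*(-1/52)*(-781)) = 24*(781/1560) = 781/65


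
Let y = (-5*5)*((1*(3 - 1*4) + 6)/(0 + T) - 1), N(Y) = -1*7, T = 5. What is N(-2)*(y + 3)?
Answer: -21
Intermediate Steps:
N(Y) = -7
y = 0 (y = (-5*5)*((1*(3 - 1*4) + 6)/(0 + 5) - 1) = -25*((1*(3 - 4) + 6)/5 - 1) = -25*((1*(-1) + 6)*(1/5) - 1) = -25*((-1 + 6)*(1/5) - 1) = -25*(5*(1/5) - 1) = -25*(1 - 1) = -25*0 = 0)
N(-2)*(y + 3) = -7*(0 + 3) = -7*3 = -21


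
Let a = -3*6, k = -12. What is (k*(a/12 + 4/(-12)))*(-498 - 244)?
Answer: -16324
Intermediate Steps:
a = -18
(k*(a/12 + 4/(-12)))*(-498 - 244) = (-12*(-18/12 + 4/(-12)))*(-498 - 244) = -12*(-18*1/12 + 4*(-1/12))*(-742) = -12*(-3/2 - ⅓)*(-742) = -12*(-11/6)*(-742) = 22*(-742) = -16324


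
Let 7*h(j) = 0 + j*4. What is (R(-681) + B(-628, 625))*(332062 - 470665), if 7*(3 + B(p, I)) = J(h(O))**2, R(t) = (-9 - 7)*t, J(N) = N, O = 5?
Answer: -517917691497/343 ≈ -1.5100e+9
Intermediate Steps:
h(j) = 4*j/7 (h(j) = (0 + j*4)/7 = (0 + 4*j)/7 = (4*j)/7 = 4*j/7)
R(t) = -16*t
B(p, I) = -629/343 (B(p, I) = -3 + ((4/7)*5)**2/7 = -3 + (20/7)**2/7 = -3 + (1/7)*(400/49) = -3 + 400/343 = -629/343)
(R(-681) + B(-628, 625))*(332062 - 470665) = (-16*(-681) - 629/343)*(332062 - 470665) = (10896 - 629/343)*(-138603) = (3736699/343)*(-138603) = -517917691497/343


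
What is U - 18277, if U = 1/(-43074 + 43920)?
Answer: -15462341/846 ≈ -18277.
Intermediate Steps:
U = 1/846 ≈ 0.0011820
U - 18277 = 1/846 - 18277 = -15462341/846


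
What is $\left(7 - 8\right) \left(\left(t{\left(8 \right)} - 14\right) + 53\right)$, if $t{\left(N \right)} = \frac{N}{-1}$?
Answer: $-31$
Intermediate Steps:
$t{\left(N \right)} = - N$ ($t{\left(N \right)} = N \left(-1\right) = - N$)
$\left(7 - 8\right) \left(\left(t{\left(8 \right)} - 14\right) + 53\right) = \left(7 - 8\right) \left(\left(\left(-1\right) 8 - 14\right) + 53\right) = - (\left(-8 - 14\right) + 53) = - (-22 + 53) = \left(-1\right) 31 = -31$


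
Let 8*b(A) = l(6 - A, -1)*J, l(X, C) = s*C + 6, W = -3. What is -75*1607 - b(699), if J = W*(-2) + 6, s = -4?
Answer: -120540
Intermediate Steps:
l(X, C) = 6 - 4*C (l(X, C) = -4*C + 6 = 6 - 4*C)
J = 12 (J = -3*(-2) + 6 = 6 + 6 = 12)
b(A) = 15 (b(A) = ((6 - 4*(-1))*12)/8 = ((6 + 4)*12)/8 = (10*12)/8 = (1/8)*120 = 15)
-75*1607 - b(699) = -75*1607 - 1*15 = -120525 - 15 = -120540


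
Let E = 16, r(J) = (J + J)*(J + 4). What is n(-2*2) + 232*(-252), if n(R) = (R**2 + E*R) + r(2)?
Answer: -58488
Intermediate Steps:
r(J) = 2*J*(4 + J) (r(J) = (2*J)*(4 + J) = 2*J*(4 + J))
n(R) = 24 + R**2 + 16*R (n(R) = (R**2 + 16*R) + 2*2*(4 + 2) = (R**2 + 16*R) + 2*2*6 = (R**2 + 16*R) + 24 = 24 + R**2 + 16*R)
n(-2*2) + 232*(-252) = (24 + (-2*2)**2 + 16*(-2*2)) + 232*(-252) = (24 + (-4)**2 + 16*(-4)) - 58464 = (24 + 16 - 64) - 58464 = -24 - 58464 = -58488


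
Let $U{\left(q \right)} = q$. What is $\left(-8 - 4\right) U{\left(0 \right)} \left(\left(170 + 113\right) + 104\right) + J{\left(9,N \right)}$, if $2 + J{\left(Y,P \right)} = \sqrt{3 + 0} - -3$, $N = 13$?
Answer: $1 + \sqrt{3} \approx 2.7321$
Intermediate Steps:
$J{\left(Y,P \right)} = 1 + \sqrt{3}$ ($J{\left(Y,P \right)} = -2 + \left(\sqrt{3 + 0} - -3\right) = -2 + \left(\sqrt{3} + 3\right) = -2 + \left(3 + \sqrt{3}\right) = 1 + \sqrt{3}$)
$\left(-8 - 4\right) U{\left(0 \right)} \left(\left(170 + 113\right) + 104\right) + J{\left(9,N \right)} = \left(-8 - 4\right) 0 \left(\left(170 + 113\right) + 104\right) + \left(1 + \sqrt{3}\right) = \left(-12\right) 0 \left(283 + 104\right) + \left(1 + \sqrt{3}\right) = 0 \cdot 387 + \left(1 + \sqrt{3}\right) = 0 + \left(1 + \sqrt{3}\right) = 1 + \sqrt{3}$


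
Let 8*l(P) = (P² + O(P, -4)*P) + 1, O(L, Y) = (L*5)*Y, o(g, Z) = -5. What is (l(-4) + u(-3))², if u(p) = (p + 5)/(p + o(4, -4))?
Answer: 93025/64 ≈ 1453.5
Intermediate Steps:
O(L, Y) = 5*L*Y (O(L, Y) = (5*L)*Y = 5*L*Y)
u(p) = (5 + p)/(-5 + p) (u(p) = (p + 5)/(p - 5) = (5 + p)/(-5 + p))
l(P) = ⅛ - 19*P²/8 (l(P) = ((P² + (5*P*(-4))*P) + 1)/8 = ((P² + (-20*P)*P) + 1)/8 = ((P² - 20*P²) + 1)/8 = (-19*P² + 1)/8 = (1 - 19*P²)/8 = ⅛ - 19*P²/8)
(l(-4) + u(-3))² = ((⅛ - 19/8*(-4)²) + (5 - 3)/(-5 - 3))² = ((⅛ - 19/8*16) + 2/(-8))² = ((⅛ - 38) - ⅛*2)² = (-303/8 - ¼)² = (-305/8)² = 93025/64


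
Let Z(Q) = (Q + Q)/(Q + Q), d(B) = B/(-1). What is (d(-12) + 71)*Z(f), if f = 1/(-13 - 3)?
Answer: 83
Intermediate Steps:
d(B) = -B (d(B) = B*(-1) = -B)
f = -1/16 (f = 1/(-16) = -1/16 ≈ -0.062500)
Z(Q) = 1 (Z(Q) = (2*Q)/((2*Q)) = (2*Q)*(1/(2*Q)) = 1)
(d(-12) + 71)*Z(f) = (-1*(-12) + 71)*1 = (12 + 71)*1 = 83*1 = 83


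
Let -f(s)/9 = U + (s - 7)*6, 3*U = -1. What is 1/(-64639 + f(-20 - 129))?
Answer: -1/56212 ≈ -1.7790e-5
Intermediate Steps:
U = -⅓ (U = (⅓)*(-1) = -⅓ ≈ -0.33333)
f(s) = 381 - 54*s (f(s) = -9*(-⅓ + (s - 7)*6) = -9*(-⅓ + (-7 + s)*6) = -9*(-⅓ + (-42 + 6*s)) = -9*(-127/3 + 6*s) = 381 - 54*s)
1/(-64639 + f(-20 - 129)) = 1/(-64639 + (381 - 54*(-20 - 129))) = 1/(-64639 + (381 - 54*(-149))) = 1/(-64639 + (381 + 8046)) = 1/(-64639 + 8427) = 1/(-56212) = -1/56212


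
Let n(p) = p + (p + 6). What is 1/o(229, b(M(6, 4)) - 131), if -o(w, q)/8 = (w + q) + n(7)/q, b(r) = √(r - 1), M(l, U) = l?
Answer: -139889/109445016 + 119*√5/9120418 ≈ -0.0012490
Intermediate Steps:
n(p) = 6 + 2*p (n(p) = p + (6 + p) = 6 + 2*p)
b(r) = √(-1 + r)
o(w, q) = -160/q - 8*q - 8*w (o(w, q) = -8*((w + q) + (6 + 2*7)/q) = -8*((q + w) + (6 + 14)/q) = -8*((q + w) + 20/q) = -8*(q + w + 20/q) = -160/q - 8*q - 8*w)
1/o(229, b(M(6, 4)) - 131) = 1/(8*(-20 - (√(-1 + 6) - 131)*((√(-1 + 6) - 131) + 229))/(√(-1 + 6) - 131)) = 1/(8*(-20 - (√5 - 131)*((√5 - 131) + 229))/(√5 - 131)) = 1/(8*(-20 - (-131 + √5)*((-131 + √5) + 229))/(-131 + √5)) = 1/(8*(-20 - (-131 + √5)*(98 + √5))/(-131 + √5)) = (-131 + √5)/(8*(-20 - (-131 + √5)*(98 + √5)))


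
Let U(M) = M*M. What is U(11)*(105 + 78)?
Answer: 22143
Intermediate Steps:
U(M) = M**2
U(11)*(105 + 78) = 11**2*(105 + 78) = 121*183 = 22143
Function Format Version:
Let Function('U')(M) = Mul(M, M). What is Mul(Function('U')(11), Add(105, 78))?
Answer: 22143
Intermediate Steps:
Function('U')(M) = Pow(M, 2)
Mul(Function('U')(11), Add(105, 78)) = Mul(Pow(11, 2), Add(105, 78)) = Mul(121, 183) = 22143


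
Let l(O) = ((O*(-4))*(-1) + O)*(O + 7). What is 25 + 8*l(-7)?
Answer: 25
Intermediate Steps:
l(O) = 5*O*(7 + O) (l(O) = (-4*O*(-1) + O)*(7 + O) = (4*O + O)*(7 + O) = (5*O)*(7 + O) = 5*O*(7 + O))
25 + 8*l(-7) = 25 + 8*(5*(-7)*(7 - 7)) = 25 + 8*(5*(-7)*0) = 25 + 8*0 = 25 + 0 = 25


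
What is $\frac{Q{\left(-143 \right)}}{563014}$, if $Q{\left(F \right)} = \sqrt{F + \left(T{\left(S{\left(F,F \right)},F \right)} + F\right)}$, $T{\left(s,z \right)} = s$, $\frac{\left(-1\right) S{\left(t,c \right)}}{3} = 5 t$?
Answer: $\frac{13 \sqrt{11}}{563014} \approx 7.6581 \cdot 10^{-5}$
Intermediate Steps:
$S{\left(t,c \right)} = - 15 t$ ($S{\left(t,c \right)} = - 3 \cdot 5 t = - 15 t$)
$Q{\left(F \right)} = \sqrt{13} \sqrt{- F}$ ($Q{\left(F \right)} = \sqrt{F + \left(- 15 F + F\right)} = \sqrt{F - 14 F} = \sqrt{- 13 F} = \sqrt{13} \sqrt{- F}$)
$\frac{Q{\left(-143 \right)}}{563014} = \frac{\sqrt{13} \sqrt{\left(-1\right) \left(-143\right)}}{563014} = \sqrt{13} \sqrt{143} \cdot \frac{1}{563014} = 13 \sqrt{11} \cdot \frac{1}{563014} = \frac{13 \sqrt{11}}{563014}$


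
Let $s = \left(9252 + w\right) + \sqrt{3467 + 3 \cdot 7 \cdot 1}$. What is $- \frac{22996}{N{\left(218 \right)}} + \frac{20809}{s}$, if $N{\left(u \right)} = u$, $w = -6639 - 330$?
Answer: $- \frac{54710237075}{567737509} - \frac{83236 \sqrt{218}}{5208601} \approx -96.601$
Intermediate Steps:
$w = -6969$
$s = 2283 + 4 \sqrt{218}$ ($s = \left(9252 - 6969\right) + \sqrt{3467 + 3 \cdot 7 \cdot 1} = 2283 + \sqrt{3467 + 21 \cdot 1} = 2283 + \sqrt{3467 + 21} = 2283 + \sqrt{3488} = 2283 + 4 \sqrt{218} \approx 2342.1$)
$- \frac{22996}{N{\left(218 \right)}} + \frac{20809}{s} = - \frac{22996}{218} + \frac{20809}{2283 + 4 \sqrt{218}} = \left(-22996\right) \frac{1}{218} + \frac{20809}{2283 + 4 \sqrt{218}} = - \frac{11498}{109} + \frac{20809}{2283 + 4 \sqrt{218}}$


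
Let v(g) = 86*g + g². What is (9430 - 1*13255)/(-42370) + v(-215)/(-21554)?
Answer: -54634395/45662149 ≈ -1.1965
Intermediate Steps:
v(g) = g² + 86*g
(9430 - 1*13255)/(-42370) + v(-215)/(-21554) = (9430 - 1*13255)/(-42370) - 215*(86 - 215)/(-21554) = (9430 - 13255)*(-1/42370) - 215*(-129)*(-1/21554) = -3825*(-1/42370) + 27735*(-1/21554) = 765/8474 - 27735/21554 = -54634395/45662149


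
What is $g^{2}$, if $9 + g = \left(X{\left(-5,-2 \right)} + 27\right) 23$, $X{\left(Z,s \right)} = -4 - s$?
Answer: $320356$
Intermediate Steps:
$g = 566$ ($g = -9 + \left(\left(-4 - -2\right) + 27\right) 23 = -9 + \left(\left(-4 + 2\right) + 27\right) 23 = -9 + \left(-2 + 27\right) 23 = -9 + 25 \cdot 23 = -9 + 575 = 566$)
$g^{2} = 566^{2} = 320356$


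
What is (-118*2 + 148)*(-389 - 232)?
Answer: 54648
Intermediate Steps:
(-118*2 + 148)*(-389 - 232) = (-236 + 148)*(-621) = -88*(-621) = 54648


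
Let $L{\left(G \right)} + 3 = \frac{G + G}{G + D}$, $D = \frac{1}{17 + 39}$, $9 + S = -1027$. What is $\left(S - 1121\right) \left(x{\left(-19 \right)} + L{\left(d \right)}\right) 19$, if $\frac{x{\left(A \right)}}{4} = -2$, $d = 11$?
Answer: $\frac{227660565}{617} \approx 3.6898 \cdot 10^{5}$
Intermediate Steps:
$S = -1036$ ($S = -9 - 1027 = -1036$)
$x{\left(A \right)} = -8$ ($x{\left(A \right)} = 4 \left(-2\right) = -8$)
$D = \frac{1}{56} \approx 0.017857$
$L{\left(G \right)} = -3 + \frac{2 G}{\frac{1}{56} + G}$ ($L{\left(G \right)} = -3 + \frac{G + G}{G + \frac{1}{56}} = -3 + \frac{2 G}{\frac{1}{56} + G}$)
$\left(S - 1121\right) \left(x{\left(-19 \right)} + L{\left(d \right)}\right) 19 = \left(-1036 - 1121\right) \left(-8 + \frac{-3 - 616}{1 + 56 \cdot 11}\right) 19 = - 2157 \left(-8 + \frac{-3 - 616}{1 + 616}\right) 19 = - 2157 \left(-8 + \frac{1}{617} \left(-619\right)\right) 19 = - 2157 \left(-8 - \frac{619}{617}\right) 19 = \left(-2157\right) \left(- \frac{5555}{617}\right) 19 = \frac{11982135}{617} \cdot 19 = \frac{227660565}{617}$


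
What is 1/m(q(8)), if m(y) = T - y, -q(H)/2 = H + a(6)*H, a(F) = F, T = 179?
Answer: 1/291 ≈ 0.0034364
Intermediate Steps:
q(H) = -14*H (q(H) = -2*(H + 6*H) = -14*H)
m(y) = 179 - y
1/m(q(8)) = 1/(179 - (-14)*8) = 1/(179 - 1*(-112)) = 1/(179 + 112) = 1/291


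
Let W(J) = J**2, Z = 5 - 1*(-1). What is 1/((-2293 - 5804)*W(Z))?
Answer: -1/291492 ≈ -3.4306e-6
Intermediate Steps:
Z = 6 (Z = 5 + 1 = 6)
1/((-2293 - 5804)*W(Z)) = 1/((-2293 - 5804)*(6**2)) = 1/(-8097*36) = -1/8097*1/36 = -1/291492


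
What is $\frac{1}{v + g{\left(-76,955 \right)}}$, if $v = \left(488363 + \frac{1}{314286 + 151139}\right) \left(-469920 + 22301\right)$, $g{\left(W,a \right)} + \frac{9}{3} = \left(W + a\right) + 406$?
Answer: $- \frac{465425}{101742163969898994} \approx -4.5746 \cdot 10^{-12}$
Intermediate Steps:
$g{\left(W,a \right)} = 403 + W + a$ ($g{\left(W,a \right)} = -3 + \left(\left(W + a\right) + 406\right) = -3 + \left(406 + W + a\right) = 403 + W + a$)
$v = - \frac{101742164566573844}{465425}$ ($v = \left(488363 + \frac{1}{465425}\right) \left(-447619\right) = \frac{227296349276}{465425} \left(-447619\right) = - \frac{101742164566573844}{465425} \approx -2.186 \cdot 10^{11}$)
$\frac{1}{v + g{\left(-76,955 \right)}} = \frac{1}{- \frac{101742164566573844}{465425} + \left(403 - 76 + 955\right)} = \frac{1}{- \frac{101742164566573844}{465425} + 1282} = \frac{1}{- \frac{101742163969898994}{465425}} = - \frac{465425}{101742163969898994}$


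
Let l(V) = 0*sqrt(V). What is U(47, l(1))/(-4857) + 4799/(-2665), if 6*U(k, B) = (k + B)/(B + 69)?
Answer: -9649944857/5358776670 ≈ -1.8008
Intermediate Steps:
l(V) = 0
U(k, B) = (B + k)/(6*(69 + B)) (U(k, B) = ((k + B)/(B + 69))/6 = ((B + k)/(69 + B))/6 = (B + k)/(6*(69 + B)))
U(47, l(1))/(-4857) + 4799/(-2665) = ((0 + 47)/(6*(69 + 0)))/(-4857) + 4799/(-2665) = ((1/6)*47/69)*(-1/4857) + 4799*(-1/2665) = ((1/6)*(1/69)*47)*(-1/4857) - 4799/2665 = (47/414)*(-1/4857) - 4799/2665 = -47/2010798 - 4799/2665 = -9649944857/5358776670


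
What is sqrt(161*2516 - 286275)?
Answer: sqrt(118801) ≈ 344.68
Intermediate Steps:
sqrt(161*2516 - 286275) = sqrt(405076 - 286275) = sqrt(118801)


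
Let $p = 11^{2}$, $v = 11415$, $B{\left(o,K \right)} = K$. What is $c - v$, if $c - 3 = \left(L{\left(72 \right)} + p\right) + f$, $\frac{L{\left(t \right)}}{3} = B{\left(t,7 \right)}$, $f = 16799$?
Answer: $5529$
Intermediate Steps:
$p = 121$
$L{\left(t \right)} = 21$ ($L{\left(t \right)} = 3 \cdot 7 = 21$)
$c = 16944$ ($c = 3 + \left(\left(21 + 121\right) + 16799\right) = 3 + \left(142 + 16799\right) = 3 + 16941 = 16944$)
$c - v = 16944 - 11415 = 5529$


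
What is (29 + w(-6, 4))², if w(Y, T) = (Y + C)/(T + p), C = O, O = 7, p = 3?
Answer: 41616/49 ≈ 849.31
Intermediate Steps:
C = 7
w(Y, T) = (7 + Y)/(3 + T) (w(Y, T) = (Y + 7)/(T + 3) = (7 + Y)/(3 + T))
(29 + w(-6, 4))² = (29 + (7 - 6)/(3 + 4))² = (29 + 1/7)² = (29 + (⅐)*1)² = (29 + ⅐)² = (204/7)² = 41616/49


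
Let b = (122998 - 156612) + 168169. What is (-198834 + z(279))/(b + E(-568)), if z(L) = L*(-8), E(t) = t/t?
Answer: -33511/22426 ≈ -1.4943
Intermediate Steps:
E(t) = 1
z(L) = -8*L
b = 134555 (b = -33614 + 168169 = 134555)
(-198834 + z(279))/(b + E(-568)) = (-198834 - 8*279)/(134555 + 1) = (-198834 - 2232)/134556 = -201066*1/134556 = -33511/22426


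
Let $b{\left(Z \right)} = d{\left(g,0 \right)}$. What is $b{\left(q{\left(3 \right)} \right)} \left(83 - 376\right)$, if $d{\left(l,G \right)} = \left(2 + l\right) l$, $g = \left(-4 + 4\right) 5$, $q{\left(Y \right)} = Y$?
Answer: $0$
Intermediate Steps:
$g = 0$ ($g = 0 \cdot 5 = 0$)
$d{\left(l,G \right)} = l \left(2 + l\right)$
$b{\left(Z \right)} = 0$ ($b{\left(Z \right)} = 0 \left(2 + 0\right) = 0 \cdot 2 = 0$)
$b{\left(q{\left(3 \right)} \right)} \left(83 - 376\right) = 0 \left(83 - 376\right) = 0 \left(-293\right) = 0$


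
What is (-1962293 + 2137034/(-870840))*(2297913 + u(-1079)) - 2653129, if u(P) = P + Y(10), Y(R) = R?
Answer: -490619194088423042/108855 ≈ -4.5071e+12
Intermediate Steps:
u(P) = 10 + P (u(P) = P + 10 = 10 + P)
(-1962293 + 2137034/(-870840))*(2297913 + u(-1079)) - 2653129 = (-1962293 + 2137034/(-870840))*(2297913 + (10 - 1079)) - 2653129 = (-1962293 + 2137034*(-1/870840))*(2297913 - 1069) - 2653129 = (-1962293 - 1068517/435420)*2296844 - 2653129 = -854422686577/435420*2296844 - 2653129 = -490618905282065747/108855 - 2653129 = -490619194088423042/108855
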